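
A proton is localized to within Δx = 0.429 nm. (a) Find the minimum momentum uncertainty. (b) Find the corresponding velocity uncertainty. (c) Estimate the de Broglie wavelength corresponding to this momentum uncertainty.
(a) Δp_min = 1.229 × 10^-25 kg·m/s
(b) Δv_min = 73.484 m/s
(c) λ_dB = 5.391 nm

Step-by-step:

(a) From the uncertainty principle:
Δp_min = ℏ/(2Δx) = (1.055e-34 J·s)/(2 × 4.290e-10 m) = 1.229e-25 kg·m/s

(b) The velocity uncertainty:
Δv = Δp/m = (1.229e-25 kg·m/s)/(1.673e-27 kg) = 7.348e+01 m/s = 73.484 m/s

(c) The de Broglie wavelength for this momentum:
λ = h/p = (6.626e-34 J·s)/(1.229e-25 kg·m/s) = 5.391e-09 m = 5.391 nm

Note: The de Broglie wavelength is comparable to the localization size, as expected from wave-particle duality.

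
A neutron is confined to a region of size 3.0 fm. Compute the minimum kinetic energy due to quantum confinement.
575.590 keV

Using the uncertainty principle:

1. Position uncertainty: Δx ≈ 3.000e-15 m
2. Minimum momentum uncertainty: Δp = ℏ/(2Δx) = 1.758e-20 kg·m/s
3. Minimum kinetic energy:
   KE = (Δp)²/(2m) = (1.758e-20)²/(2 × 1.675e-27 kg)
   KE = 9.222e-14 J = 575.590 keV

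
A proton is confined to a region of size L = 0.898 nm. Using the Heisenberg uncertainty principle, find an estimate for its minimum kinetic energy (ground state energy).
6.433 μeV

Using the uncertainty principle to estimate ground state energy:

1. The position uncertainty is approximately the confinement size:
   Δx ≈ L = 8.980e-10 m

2. From ΔxΔp ≥ ℏ/2, the minimum momentum uncertainty is:
   Δp ≈ ℏ/(2L) = 5.872e-26 kg·m/s

3. The kinetic energy is approximately:
   KE ≈ (Δp)²/(2m) = (5.872e-26)²/(2 × 1.673e-27 kg)
   KE ≈ 1.031e-24 J = 6.433 μeV

This is an order-of-magnitude estimate of the ground state energy.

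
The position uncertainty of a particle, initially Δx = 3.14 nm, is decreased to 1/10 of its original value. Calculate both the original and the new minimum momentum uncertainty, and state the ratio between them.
Original Δp_min = 1.679 × 10^-26 kg·m/s; new Δp'_min = 1.679 × 10^-25 kg·m/s; ratio Δp'_min/Δp_min = 10.

From the uncertainty principle ΔxΔp ≥ ℏ/2, the minimum momentum uncertainty is Δp_min = ℏ/(2Δx).

Original (Δx = 3.14 nm = 3.140e-09 m):
Δp_min = (1.055e-34 J·s)/(2 × 3.140e-09 m) = 1.679e-26 kg·m/s

When Δx → (1/10)Δx:
Δp'_min = ℏ/(2 × (1/10)Δx) = 10 × ℏ/(2Δx) = 10 × Δp_min
Δp'_min = 10 × 1.679e-26 kg·m/s = 1.679e-25 kg·m/s

Since Δp_min ∝ 1/Δx, when Δx is decreased to 1/10 of its original value, Δp_min increases to 10 times its original value.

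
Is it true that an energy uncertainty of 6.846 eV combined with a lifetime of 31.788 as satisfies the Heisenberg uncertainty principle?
No, it violates the uncertainty relation.

Calculate the product ΔEΔt:
ΔE = 6.846 eV = 1.097e-18 J
ΔEΔt = (1.097e-18 J) × (3.179e-17 s)
ΔEΔt = 3.487e-35 J·s

Compare to the minimum allowed value ℏ/2:
ℏ/2 = 5.273e-35 J·s

Since ΔEΔt = 3.487e-35 J·s < 5.273e-35 J·s = ℏ/2,
this violates the uncertainty relation.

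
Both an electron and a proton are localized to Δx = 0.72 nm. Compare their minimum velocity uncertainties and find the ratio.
The electron has the larger minimum velocity uncertainty, by a ratio of 1836.2.

For both particles, Δp_min = ℏ/(2Δx) = 7.323e-26 kg·m/s (same for both).

The velocity uncertainty is Δv = Δp/m:
- electron: Δv = 7.323e-26 / 9.109e-31 = 8.039e+04 m/s = 80.394 km/s
- proton: Δv = 7.323e-26 / 1.673e-27 = 4.378e+01 m/s = 43.784 m/s

Ratio: 8.039e+04 / 4.378e+01 = 1836.2

The lighter particle has larger velocity uncertainty because Δv ∝ 1/m.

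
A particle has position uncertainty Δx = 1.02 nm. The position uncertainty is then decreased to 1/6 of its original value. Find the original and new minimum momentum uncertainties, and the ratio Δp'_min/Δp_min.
Original Δp_min = 5.169 × 10^-26 kg·m/s; new Δp'_min = 3.102 × 10^-25 kg·m/s; ratio Δp'_min/Δp_min = 6.

From the uncertainty principle ΔxΔp ≥ ℏ/2, the minimum momentum uncertainty is Δp_min = ℏ/(2Δx).

Original (Δx = 1.02 nm = 1.020e-09 m):
Δp_min = (1.055e-34 J·s)/(2 × 1.020e-09 m) = 5.169e-26 kg·m/s

When Δx → (1/6)Δx:
Δp'_min = ℏ/(2 × (1/6)Δx) = 6 × ℏ/(2Δx) = 6 × Δp_min
Δp'_min = 6 × 5.169e-26 kg·m/s = 3.102e-25 kg·m/s

Since Δp_min ∝ 1/Δx, when Δx is decreased to 1/6 of its original value, Δp_min increases to 6 times its original value.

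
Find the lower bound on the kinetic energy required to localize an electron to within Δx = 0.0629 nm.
2.407 eV

Localizing a particle requires giving it sufficient momentum uncertainty:

1. From uncertainty principle: Δp ≥ ℏ/(2Δx)
   Δp_min = (1.055e-34 J·s) / (2 × 6.290e-11 m)
   Δp_min = 8.383e-25 kg·m/s

2. This momentum uncertainty corresponds to kinetic energy:
   KE ≈ (Δp)²/(2m) = (8.383e-25)²/(2 × 9.109e-31 kg)
   KE = 3.857e-19 J = 2.407 eV

Tighter localization requires more energy.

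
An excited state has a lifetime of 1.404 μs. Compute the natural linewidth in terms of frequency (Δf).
56.679 kHz

Using the energy-time uncertainty principle and E = hf:
ΔEΔt ≥ ℏ/2
hΔf·Δt ≥ ℏ/2

The minimum frequency uncertainty is:
Δf = ℏ/(2hτ) = 1/(4πτ)
Δf = 1/(4π × 1.404e-06 s)
Δf = 5.668e+04 Hz = 56.679 kHz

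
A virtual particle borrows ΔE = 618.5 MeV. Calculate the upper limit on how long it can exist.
5.321 × 10^-25 s

Using the energy-time uncertainty principle:
ΔEΔt ≥ ℏ/2

For a virtual particle borrowing energy ΔE, the maximum lifetime is:
Δt_max = ℏ/(2ΔE)

Converting energy:
ΔE = 618.5 MeV = 9.909e-11 J

Δt_max = (1.055e-34 J·s) / (2 × 9.909e-11 J)
Δt_max = 5.321e-25 s = 5.321 × 10^-25 s

Virtual particles with higher borrowed energy exist for shorter times.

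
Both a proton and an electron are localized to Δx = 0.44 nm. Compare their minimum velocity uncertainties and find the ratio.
The electron has the larger minimum velocity uncertainty, by a ratio of 1836.2.

For both particles, Δp_min = ℏ/(2Δx) = 1.198e-25 kg·m/s (same for both).

The velocity uncertainty is Δv = Δp/m:
- proton: Δv = 1.198e-25 / 1.673e-27 = 7.165e+01 m/s = 71.647 m/s
- electron: Δv = 1.198e-25 / 9.109e-31 = 1.316e+05 m/s = 131.554 km/s

Ratio: 1.316e+05 / 7.165e+01 = 1836.2

The lighter particle has larger velocity uncertainty because Δv ∝ 1/m.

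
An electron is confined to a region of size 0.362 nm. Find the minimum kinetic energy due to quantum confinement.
72.685 meV

Using the uncertainty principle:

1. Position uncertainty: Δx ≈ 3.620e-10 m
2. Minimum momentum uncertainty: Δp = ℏ/(2Δx) = 1.457e-25 kg·m/s
3. Minimum kinetic energy:
   KE = (Δp)²/(2m) = (1.457e-25)²/(2 × 9.109e-31 kg)
   KE = 1.165e-20 J = 72.685 meV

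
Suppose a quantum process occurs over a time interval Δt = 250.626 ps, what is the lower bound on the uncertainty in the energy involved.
1.313 μeV

Using the energy-time uncertainty principle:
ΔEΔt ≥ ℏ/2

The minimum uncertainty in energy is:
ΔE_min = ℏ/(2Δt)
ΔE_min = (1.055e-34 J·s) / (2 × 2.506e-10 s)
ΔE_min = 2.104e-25 J = 1.313 μeV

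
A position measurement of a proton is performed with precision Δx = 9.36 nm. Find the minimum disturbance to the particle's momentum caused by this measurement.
5.633 × 10^-27 kg·m/s

The uncertainty principle implies that measuring position disturbs momentum:
ΔxΔp ≥ ℏ/2

When we measure position with precision Δx, we necessarily introduce a momentum uncertainty:
Δp ≥ ℏ/(2Δx)
Δp_min = (1.055e-34 J·s) / (2 × 9.360e-09 m)
Δp_min = 5.633e-27 kg·m/s

The more precisely we measure position, the greater the momentum disturbance.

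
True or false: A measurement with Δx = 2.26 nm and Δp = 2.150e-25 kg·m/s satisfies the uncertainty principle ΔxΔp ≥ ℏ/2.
Yes, it satisfies the uncertainty principle.

Calculate the product ΔxΔp:
ΔxΔp = (2.260e-09 m) × (2.150e-25 kg·m/s)
ΔxΔp = 4.859e-34 J·s

Compare to the minimum allowed value ℏ/2:
ℏ/2 = 5.273e-35 J·s

Since ΔxΔp = 4.859e-34 J·s ≥ 5.273e-35 J·s = ℏ/2,
the measurement satisfies the uncertainty principle.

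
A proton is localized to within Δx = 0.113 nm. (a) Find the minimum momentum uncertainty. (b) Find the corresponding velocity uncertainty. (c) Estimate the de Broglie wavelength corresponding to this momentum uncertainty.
(a) Δp_min = 4.666 × 10^-25 kg·m/s
(b) Δv_min = 278.978 m/s
(c) λ_dB = 1.420 nm

Step-by-step:

(a) From the uncertainty principle:
Δp_min = ℏ/(2Δx) = (1.055e-34 J·s)/(2 × 1.130e-10 m) = 4.666e-25 kg·m/s

(b) The velocity uncertainty:
Δv = Δp/m = (4.666e-25 kg·m/s)/(1.673e-27 kg) = 2.790e+02 m/s = 278.978 m/s

(c) The de Broglie wavelength for this momentum:
λ = h/p = (6.626e-34 J·s)/(4.666e-25 kg·m/s) = 1.420e-09 m = 1.420 nm

Note: The de Broglie wavelength is comparable to the localization size, as expected from wave-particle duality.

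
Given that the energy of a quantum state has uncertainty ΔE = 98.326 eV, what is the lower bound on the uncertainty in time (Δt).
3.347 as

Using the energy-time uncertainty principle:
ΔEΔt ≥ ℏ/2

The minimum uncertainty in time is:
Δt_min = ℏ/(2ΔE)
Δt_min = (1.055e-34 J·s) / (2 × 1.575e-17 J)
Δt_min = 3.347e-18 s = 3.347 as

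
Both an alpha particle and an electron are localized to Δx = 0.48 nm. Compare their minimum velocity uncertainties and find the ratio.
The electron has the larger minimum velocity uncertainty, by a ratio of 7294.3.

For both particles, Δp_min = ℏ/(2Δx) = 1.099e-25 kg·m/s (same for both).

The velocity uncertainty is Δv = Δp/m:
- alpha particle: Δv = 1.099e-25 / 6.645e-27 = 1.653e+01 m/s = 16.532 m/s
- electron: Δv = 1.099e-25 / 9.109e-31 = 1.206e+05 m/s = 120.591 km/s

Ratio: 1.206e+05 / 1.653e+01 = 7294.3

The lighter particle has larger velocity uncertainty because Δv ∝ 1/m.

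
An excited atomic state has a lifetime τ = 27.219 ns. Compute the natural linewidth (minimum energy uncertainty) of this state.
12.091 neV

Using the energy-time uncertainty principle:
ΔEΔt ≥ ℏ/2

The lifetime τ represents the time uncertainty Δt.
The natural linewidth (minimum energy uncertainty) is:

ΔE = ℏ/(2τ)
ΔE = (1.055e-34 J·s) / (2 × 2.722e-08 s)
ΔE = 1.937e-27 J = 12.091 neV

This natural linewidth limits the precision of spectroscopic measurements.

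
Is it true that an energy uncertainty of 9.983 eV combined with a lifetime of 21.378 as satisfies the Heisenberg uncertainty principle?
No, it violates the uncertainty relation.

Calculate the product ΔEΔt:
ΔE = 9.983 eV = 1.599e-18 J
ΔEΔt = (1.599e-18 J) × (2.138e-17 s)
ΔEΔt = 3.419e-35 J·s

Compare to the minimum allowed value ℏ/2:
ℏ/2 = 5.273e-35 J·s

Since ΔEΔt = 3.419e-35 J·s < 5.273e-35 J·s = ℏ/2,
this violates the uncertainty relation.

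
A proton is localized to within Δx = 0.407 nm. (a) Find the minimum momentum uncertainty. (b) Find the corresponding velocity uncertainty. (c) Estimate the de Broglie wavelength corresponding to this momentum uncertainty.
(a) Δp_min = 1.296 × 10^-25 kg·m/s
(b) Δv_min = 77.456 m/s
(c) λ_dB = 5.115 nm

Step-by-step:

(a) From the uncertainty principle:
Δp_min = ℏ/(2Δx) = (1.055e-34 J·s)/(2 × 4.070e-10 m) = 1.296e-25 kg·m/s

(b) The velocity uncertainty:
Δv = Δp/m = (1.296e-25 kg·m/s)/(1.673e-27 kg) = 7.746e+01 m/s = 77.456 m/s

(c) The de Broglie wavelength for this momentum:
λ = h/p = (6.626e-34 J·s)/(1.296e-25 kg·m/s) = 5.115e-09 m = 5.115 nm

Note: The de Broglie wavelength is comparable to the localization size, as expected from wave-particle duality.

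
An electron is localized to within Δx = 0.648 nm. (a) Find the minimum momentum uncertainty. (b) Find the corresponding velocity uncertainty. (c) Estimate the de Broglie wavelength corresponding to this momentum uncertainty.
(a) Δp_min = 8.137 × 10^-26 kg·m/s
(b) Δv_min = 89.327 km/s
(c) λ_dB = 8.143 nm

Step-by-step:

(a) From the uncertainty principle:
Δp_min = ℏ/(2Δx) = (1.055e-34 J·s)/(2 × 6.480e-10 m) = 8.137e-26 kg·m/s

(b) The velocity uncertainty:
Δv = Δp/m = (8.137e-26 kg·m/s)/(9.109e-31 kg) = 8.933e+04 m/s = 89.327 km/s

(c) The de Broglie wavelength for this momentum:
λ = h/p = (6.626e-34 J·s)/(8.137e-26 kg·m/s) = 8.143e-09 m = 8.143 nm

Note: The de Broglie wavelength is comparable to the localization size, as expected from wave-particle duality.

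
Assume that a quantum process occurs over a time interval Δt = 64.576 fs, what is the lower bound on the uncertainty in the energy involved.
5.096 meV

Using the energy-time uncertainty principle:
ΔEΔt ≥ ℏ/2

The minimum uncertainty in energy is:
ΔE_min = ℏ/(2Δt)
ΔE_min = (1.055e-34 J·s) / (2 × 6.458e-14 s)
ΔE_min = 8.165e-22 J = 5.096 meV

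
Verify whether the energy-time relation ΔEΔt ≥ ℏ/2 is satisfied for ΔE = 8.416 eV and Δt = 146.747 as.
Yes, it satisfies the uncertainty relation.

Calculate the product ΔEΔt:
ΔE = 8.416 eV = 1.348e-18 J
ΔEΔt = (1.348e-18 J) × (1.467e-16 s)
ΔEΔt = 1.979e-34 J·s

Compare to the minimum allowed value ℏ/2:
ℏ/2 = 5.273e-35 J·s

Since ΔEΔt = 1.979e-34 J·s ≥ 5.273e-35 J·s = ℏ/2,
this satisfies the uncertainty relation.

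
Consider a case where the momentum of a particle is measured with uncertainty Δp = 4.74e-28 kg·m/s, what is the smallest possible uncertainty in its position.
111.242 nm

Using the Heisenberg uncertainty principle:
ΔxΔp ≥ ℏ/2

The minimum uncertainty in position is:
Δx_min = ℏ/(2Δp)
Δx_min = (1.055e-34 J·s) / (2 × 4.740e-28 kg·m/s)
Δx_min = 1.112e-07 m = 111.242 nm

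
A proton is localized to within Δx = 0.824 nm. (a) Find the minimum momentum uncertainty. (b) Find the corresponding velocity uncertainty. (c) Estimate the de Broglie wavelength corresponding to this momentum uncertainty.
(a) Δp_min = 6.399 × 10^-26 kg·m/s
(b) Δv_min = 38.258 m/s
(c) λ_dB = 10.355 nm

Step-by-step:

(a) From the uncertainty principle:
Δp_min = ℏ/(2Δx) = (1.055e-34 J·s)/(2 × 8.240e-10 m) = 6.399e-26 kg·m/s

(b) The velocity uncertainty:
Δv = Δp/m = (6.399e-26 kg·m/s)/(1.673e-27 kg) = 3.826e+01 m/s = 38.258 m/s

(c) The de Broglie wavelength for this momentum:
λ = h/p = (6.626e-34 J·s)/(6.399e-26 kg·m/s) = 1.035e-08 m = 10.355 nm

Note: The de Broglie wavelength is comparable to the localization size, as expected from wave-particle duality.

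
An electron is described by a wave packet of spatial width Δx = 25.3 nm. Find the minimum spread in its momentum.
2.084 × 10^-27 kg·m/s

For a wave packet, the spatial width Δx and momentum spread Δp are related by the uncertainty principle:
ΔxΔp ≥ ℏ/2

The minimum momentum spread is:
Δp_min = ℏ/(2Δx)
Δp_min = (1.055e-34 J·s) / (2 × 2.530e-08 m)
Δp_min = 2.084e-27 kg·m/s

A wave packet cannot have both a well-defined position and well-defined momentum.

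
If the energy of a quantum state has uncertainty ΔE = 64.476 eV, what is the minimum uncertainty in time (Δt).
5.104 as

Using the energy-time uncertainty principle:
ΔEΔt ≥ ℏ/2

The minimum uncertainty in time is:
Δt_min = ℏ/(2ΔE)
Δt_min = (1.055e-34 J·s) / (2 × 1.033e-17 J)
Δt_min = 5.104e-18 s = 5.104 as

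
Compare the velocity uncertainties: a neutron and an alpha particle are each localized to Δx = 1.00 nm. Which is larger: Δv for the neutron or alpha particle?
The neutron has the larger minimum velocity uncertainty, by a ratio of 4.0.

For both particles, Δp_min = ℏ/(2Δx) = 5.273e-26 kg·m/s (same for both).

The velocity uncertainty is Δv = Δp/m:
- neutron: Δv = 5.273e-26 / 1.675e-27 = 3.148e+01 m/s = 31.481 m/s
- alpha particle: Δv = 5.273e-26 / 6.645e-27 = 7.935e+00 m/s = 7.935 m/s

Ratio: 3.148e+01 / 7.935e+00 = 4.0

The lighter particle has larger velocity uncertainty because Δv ∝ 1/m.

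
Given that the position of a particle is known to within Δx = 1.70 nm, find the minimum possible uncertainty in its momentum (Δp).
3.102 × 10^-26 kg·m/s

Using the Heisenberg uncertainty principle:
ΔxΔp ≥ ℏ/2

The minimum uncertainty in momentum is:
Δp_min = ℏ/(2Δx)
Δp_min = (1.055e-34 J·s) / (2 × 1.700e-09 m)
Δp_min = 3.102e-26 kg·m/s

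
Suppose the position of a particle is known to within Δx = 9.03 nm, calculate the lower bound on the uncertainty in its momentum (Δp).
5.839 × 10^-27 kg·m/s

Using the Heisenberg uncertainty principle:
ΔxΔp ≥ ℏ/2

The minimum uncertainty in momentum is:
Δp_min = ℏ/(2Δx)
Δp_min = (1.055e-34 J·s) / (2 × 9.030e-09 m)
Δp_min = 5.839e-27 kg·m/s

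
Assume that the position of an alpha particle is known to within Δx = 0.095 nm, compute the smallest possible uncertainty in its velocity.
83.531 m/s

Using the Heisenberg uncertainty principle and Δp = mΔv:
ΔxΔp ≥ ℏ/2
Δx(mΔv) ≥ ℏ/2

The minimum uncertainty in velocity is:
Δv_min = ℏ/(2mΔx)
Δv_min = (1.055e-34 J·s) / (2 × 6.645e-27 kg × 9.500e-11 m)
Δv_min = 8.353e+01 m/s = 83.531 m/s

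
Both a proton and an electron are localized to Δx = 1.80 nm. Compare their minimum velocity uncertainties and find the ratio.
The electron has the larger minimum velocity uncertainty, by a ratio of 1836.2.

For both particles, Δp_min = ℏ/(2Δx) = 2.929e-26 kg·m/s (same for both).

The velocity uncertainty is Δv = Δp/m:
- proton: Δv = 2.929e-26 / 1.673e-27 = 1.751e+01 m/s = 17.514 m/s
- electron: Δv = 2.929e-26 / 9.109e-31 = 3.216e+04 m/s = 32.158 km/s

Ratio: 3.216e+04 / 1.751e+01 = 1836.2

The lighter particle has larger velocity uncertainty because Δv ∝ 1/m.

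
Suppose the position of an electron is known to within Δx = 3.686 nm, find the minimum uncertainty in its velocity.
15.704 km/s

Using the Heisenberg uncertainty principle and Δp = mΔv:
ΔxΔp ≥ ℏ/2
Δx(mΔv) ≥ ℏ/2

The minimum uncertainty in velocity is:
Δv_min = ℏ/(2mΔx)
Δv_min = (1.055e-34 J·s) / (2 × 9.109e-31 kg × 3.686e-09 m)
Δv_min = 1.570e+04 m/s = 15.704 km/s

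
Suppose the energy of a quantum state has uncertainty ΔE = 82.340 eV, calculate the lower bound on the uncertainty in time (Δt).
3.997 as

Using the energy-time uncertainty principle:
ΔEΔt ≥ ℏ/2

The minimum uncertainty in time is:
Δt_min = ℏ/(2ΔE)
Δt_min = (1.055e-34 J·s) / (2 × 1.319e-17 J)
Δt_min = 3.997e-18 s = 3.997 as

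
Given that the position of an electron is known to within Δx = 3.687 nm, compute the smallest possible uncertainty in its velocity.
15.699 km/s

Using the Heisenberg uncertainty principle and Δp = mΔv:
ΔxΔp ≥ ℏ/2
Δx(mΔv) ≥ ℏ/2

The minimum uncertainty in velocity is:
Δv_min = ℏ/(2mΔx)
Δv_min = (1.055e-34 J·s) / (2 × 9.109e-31 kg × 3.687e-09 m)
Δv_min = 1.570e+04 m/s = 15.699 km/s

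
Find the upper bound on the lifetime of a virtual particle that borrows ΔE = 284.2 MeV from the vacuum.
1.158 ys

Using the energy-time uncertainty principle:
ΔEΔt ≥ ℏ/2

For a virtual particle borrowing energy ΔE, the maximum lifetime is:
Δt_max = ℏ/(2ΔE)

Converting energy:
ΔE = 284.2 MeV = 4.553e-11 J

Δt_max = (1.055e-34 J·s) / (2 × 4.553e-11 J)
Δt_max = 1.158e-24 s = 1.158 ys

Virtual particles with higher borrowed energy exist for shorter times.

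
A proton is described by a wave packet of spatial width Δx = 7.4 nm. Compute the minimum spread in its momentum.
7.125 × 10^-27 kg·m/s

For a wave packet, the spatial width Δx and momentum spread Δp are related by the uncertainty principle:
ΔxΔp ≥ ℏ/2

The minimum momentum spread is:
Δp_min = ℏ/(2Δx)
Δp_min = (1.055e-34 J·s) / (2 × 7.400e-09 m)
Δp_min = 7.125e-27 kg·m/s

A wave packet cannot have both a well-defined position and well-defined momentum.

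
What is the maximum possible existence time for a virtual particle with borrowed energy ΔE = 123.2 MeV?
2.671 ys

Using the energy-time uncertainty principle:
ΔEΔt ≥ ℏ/2

For a virtual particle borrowing energy ΔE, the maximum lifetime is:
Δt_max = ℏ/(2ΔE)

Converting energy:
ΔE = 123.2 MeV = 1.974e-11 J

Δt_max = (1.055e-34 J·s) / (2 × 1.974e-11 J)
Δt_max = 2.671e-24 s = 2.671 ys

Virtual particles with higher borrowed energy exist for shorter times.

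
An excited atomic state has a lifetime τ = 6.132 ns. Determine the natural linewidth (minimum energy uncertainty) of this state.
53.670 neV

Using the energy-time uncertainty principle:
ΔEΔt ≥ ℏ/2

The lifetime τ represents the time uncertainty Δt.
The natural linewidth (minimum energy uncertainty) is:

ΔE = ℏ/(2τ)
ΔE = (1.055e-34 J·s) / (2 × 6.132e-09 s)
ΔE = 8.599e-27 J = 53.670 neV

This natural linewidth limits the precision of spectroscopic measurements.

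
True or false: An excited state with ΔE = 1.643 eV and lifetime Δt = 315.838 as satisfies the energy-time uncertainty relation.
Yes, it satisfies the uncertainty relation.

Calculate the product ΔEΔt:
ΔE = 1.643 eV = 2.632e-19 J
ΔEΔt = (2.632e-19 J) × (3.158e-16 s)
ΔEΔt = 8.314e-35 J·s

Compare to the minimum allowed value ℏ/2:
ℏ/2 = 5.273e-35 J·s

Since ΔEΔt = 8.314e-35 J·s ≥ 5.273e-35 J·s = ℏ/2,
this satisfies the uncertainty relation.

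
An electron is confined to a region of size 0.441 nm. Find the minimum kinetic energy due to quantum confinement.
48.976 meV

Using the uncertainty principle:

1. Position uncertainty: Δx ≈ 4.410e-10 m
2. Minimum momentum uncertainty: Δp = ℏ/(2Δx) = 1.196e-25 kg·m/s
3. Minimum kinetic energy:
   KE = (Δp)²/(2m) = (1.196e-25)²/(2 × 9.109e-31 kg)
   KE = 7.847e-21 J = 48.976 meV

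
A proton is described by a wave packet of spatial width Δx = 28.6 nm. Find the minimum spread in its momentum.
1.844 × 10^-27 kg·m/s

For a wave packet, the spatial width Δx and momentum spread Δp are related by the uncertainty principle:
ΔxΔp ≥ ℏ/2

The minimum momentum spread is:
Δp_min = ℏ/(2Δx)
Δp_min = (1.055e-34 J·s) / (2 × 2.860e-08 m)
Δp_min = 1.844e-27 kg·m/s

A wave packet cannot have both a well-defined position and well-defined momentum.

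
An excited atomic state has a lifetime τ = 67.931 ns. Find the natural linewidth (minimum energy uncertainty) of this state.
4.845 neV

Using the energy-time uncertainty principle:
ΔEΔt ≥ ℏ/2

The lifetime τ represents the time uncertainty Δt.
The natural linewidth (minimum energy uncertainty) is:

ΔE = ℏ/(2τ)
ΔE = (1.055e-34 J·s) / (2 × 6.793e-08 s)
ΔE = 7.762e-28 J = 4.845 neV

This natural linewidth limits the precision of spectroscopic measurements.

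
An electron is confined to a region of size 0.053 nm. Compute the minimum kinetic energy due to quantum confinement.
3.391 eV

Using the uncertainty principle:

1. Position uncertainty: Δx ≈ 5.300e-11 m
2. Minimum momentum uncertainty: Δp = ℏ/(2Δx) = 9.949e-25 kg·m/s
3. Minimum kinetic energy:
   KE = (Δp)²/(2m) = (9.949e-25)²/(2 × 9.109e-31 kg)
   KE = 5.433e-19 J = 3.391 eV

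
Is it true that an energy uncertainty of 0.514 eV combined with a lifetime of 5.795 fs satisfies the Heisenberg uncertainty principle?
Yes, it satisfies the uncertainty relation.

Calculate the product ΔEΔt:
ΔE = 0.514 eV = 8.235e-20 J
ΔEΔt = (8.235e-20 J) × (5.795e-15 s)
ΔEΔt = 4.772e-34 J·s

Compare to the minimum allowed value ℏ/2:
ℏ/2 = 5.273e-35 J·s

Since ΔEΔt = 4.772e-34 J·s ≥ 5.273e-35 J·s = ℏ/2,
this satisfies the uncertainty relation.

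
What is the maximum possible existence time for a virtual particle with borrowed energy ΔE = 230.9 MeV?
1.425 ys

Using the energy-time uncertainty principle:
ΔEΔt ≥ ℏ/2

For a virtual particle borrowing energy ΔE, the maximum lifetime is:
Δt_max = ℏ/(2ΔE)

Converting energy:
ΔE = 230.9 MeV = 3.699e-11 J

Δt_max = (1.055e-34 J·s) / (2 × 3.699e-11 J)
Δt_max = 1.425e-24 s = 1.425 ys

Virtual particles with higher borrowed energy exist for shorter times.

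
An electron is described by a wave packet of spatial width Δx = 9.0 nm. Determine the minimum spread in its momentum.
5.859 × 10^-27 kg·m/s

For a wave packet, the spatial width Δx and momentum spread Δp are related by the uncertainty principle:
ΔxΔp ≥ ℏ/2

The minimum momentum spread is:
Δp_min = ℏ/(2Δx)
Δp_min = (1.055e-34 J·s) / (2 × 9.000e-09 m)
Δp_min = 5.859e-27 kg·m/s

A wave packet cannot have both a well-defined position and well-defined momentum.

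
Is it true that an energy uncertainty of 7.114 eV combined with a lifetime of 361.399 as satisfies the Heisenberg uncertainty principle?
Yes, it satisfies the uncertainty relation.

Calculate the product ΔEΔt:
ΔE = 7.114 eV = 1.140e-18 J
ΔEΔt = (1.140e-18 J) × (3.614e-16 s)
ΔEΔt = 4.119e-34 J·s

Compare to the minimum allowed value ℏ/2:
ℏ/2 = 5.273e-35 J·s

Since ΔEΔt = 4.119e-34 J·s ≥ 5.273e-35 J·s = ℏ/2,
this satisfies the uncertainty relation.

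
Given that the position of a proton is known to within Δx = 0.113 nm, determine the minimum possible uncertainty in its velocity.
278.978 m/s

Using the Heisenberg uncertainty principle and Δp = mΔv:
ΔxΔp ≥ ℏ/2
Δx(mΔv) ≥ ℏ/2

The minimum uncertainty in velocity is:
Δv_min = ℏ/(2mΔx)
Δv_min = (1.055e-34 J·s) / (2 × 1.673e-27 kg × 1.130e-10 m)
Δv_min = 2.790e+02 m/s = 278.978 m/s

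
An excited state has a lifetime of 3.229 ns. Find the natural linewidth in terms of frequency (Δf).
24.645 MHz

Using the energy-time uncertainty principle and E = hf:
ΔEΔt ≥ ℏ/2
hΔf·Δt ≥ ℏ/2

The minimum frequency uncertainty is:
Δf = ℏ/(2hτ) = 1/(4πτ)
Δf = 1/(4π × 3.229e-09 s)
Δf = 2.464e+07 Hz = 24.645 MHz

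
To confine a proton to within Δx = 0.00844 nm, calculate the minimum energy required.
72.823 meV

Localizing a particle requires giving it sufficient momentum uncertainty:

1. From uncertainty principle: Δp ≥ ℏ/(2Δx)
   Δp_min = (1.055e-34 J·s) / (2 × 8.440e-12 m)
   Δp_min = 6.247e-24 kg·m/s

2. This momentum uncertainty corresponds to kinetic energy:
   KE ≈ (Δp)²/(2m) = (6.247e-24)²/(2 × 1.673e-27 kg)
   KE = 1.167e-20 J = 72.823 meV

Tighter localization requires more energy.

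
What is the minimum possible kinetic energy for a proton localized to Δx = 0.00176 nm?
1.675 eV

Localizing a particle requires giving it sufficient momentum uncertainty:

1. From uncertainty principle: Δp ≥ ℏ/(2Δx)
   Δp_min = (1.055e-34 J·s) / (2 × 1.760e-12 m)
   Δp_min = 2.996e-23 kg·m/s

2. This momentum uncertainty corresponds to kinetic energy:
   KE ≈ (Δp)²/(2m) = (2.996e-23)²/(2 × 1.673e-27 kg)
   KE = 2.683e-19 J = 1.675 eV

Tighter localization requires more energy.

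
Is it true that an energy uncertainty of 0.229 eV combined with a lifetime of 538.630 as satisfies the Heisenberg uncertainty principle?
No, it violates the uncertainty relation.

Calculate the product ΔEΔt:
ΔE = 0.229 eV = 3.669e-20 J
ΔEΔt = (3.669e-20 J) × (5.386e-16 s)
ΔEΔt = 1.976e-35 J·s

Compare to the minimum allowed value ℏ/2:
ℏ/2 = 5.273e-35 J·s

Since ΔEΔt = 1.976e-35 J·s < 5.273e-35 J·s = ℏ/2,
this violates the uncertainty relation.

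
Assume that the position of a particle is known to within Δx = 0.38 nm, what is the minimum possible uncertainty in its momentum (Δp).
1.388 × 10^-25 kg·m/s

Using the Heisenberg uncertainty principle:
ΔxΔp ≥ ℏ/2

The minimum uncertainty in momentum is:
Δp_min = ℏ/(2Δx)
Δp_min = (1.055e-34 J·s) / (2 × 3.800e-10 m)
Δp_min = 1.388e-25 kg·m/s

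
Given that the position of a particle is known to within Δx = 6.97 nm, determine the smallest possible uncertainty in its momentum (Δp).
7.565 × 10^-27 kg·m/s

Using the Heisenberg uncertainty principle:
ΔxΔp ≥ ℏ/2

The minimum uncertainty in momentum is:
Δp_min = ℏ/(2Δx)
Δp_min = (1.055e-34 J·s) / (2 × 6.970e-09 m)
Δp_min = 7.565e-27 kg·m/s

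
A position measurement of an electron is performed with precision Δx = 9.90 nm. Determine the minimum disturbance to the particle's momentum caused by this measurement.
5.326 × 10^-27 kg·m/s

The uncertainty principle implies that measuring position disturbs momentum:
ΔxΔp ≥ ℏ/2

When we measure position with precision Δx, we necessarily introduce a momentum uncertainty:
Δp ≥ ℏ/(2Δx)
Δp_min = (1.055e-34 J·s) / (2 × 9.900e-09 m)
Δp_min = 5.326e-27 kg·m/s

The more precisely we measure position, the greater the momentum disturbance.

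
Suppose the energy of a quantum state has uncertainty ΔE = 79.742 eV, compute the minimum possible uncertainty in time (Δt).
4.127 as

Using the energy-time uncertainty principle:
ΔEΔt ≥ ℏ/2

The minimum uncertainty in time is:
Δt_min = ℏ/(2ΔE)
Δt_min = (1.055e-34 J·s) / (2 × 1.278e-17 J)
Δt_min = 4.127e-18 s = 4.127 as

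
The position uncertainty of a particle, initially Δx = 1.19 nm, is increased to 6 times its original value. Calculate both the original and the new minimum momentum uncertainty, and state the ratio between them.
Original Δp_min = 4.431 × 10^-26 kg·m/s; new Δp'_min = 7.385 × 10^-27 kg·m/s; ratio Δp'_min/Δp_min = 1/6.

From the uncertainty principle ΔxΔp ≥ ℏ/2, the minimum momentum uncertainty is Δp_min = ℏ/(2Δx).

Original (Δx = 1.19 nm = 1.190e-09 m):
Δp_min = (1.055e-34 J·s)/(2 × 1.190e-09 m) = 4.431e-26 kg·m/s

When Δx → 6Δx:
Δp'_min = ℏ/(2 × 6Δx) = (1/6) × ℏ/(2Δx) = (1/6) × Δp_min
Δp'_min = 1/6 × 4.431e-26 kg·m/s = 7.385e-27 kg·m/s

Since Δp_min ∝ 1/Δx, when Δx is increased to 6 times its original value, Δp_min decreases to 1/6 of its original value.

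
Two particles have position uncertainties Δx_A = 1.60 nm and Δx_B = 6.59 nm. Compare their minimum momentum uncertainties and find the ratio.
Particle A has the larger minimum momentum uncertainty, by a factor of 4.12.

For each particle, the minimum momentum uncertainty is Δp_min = ℏ/(2Δx):

Particle A: Δp_A = ℏ/(2×1.600e-09 m) = 3.296e-26 kg·m/s
Particle B: Δp_B = ℏ/(2×6.590e-09 m) = 8.001e-27 kg·m/s

Ratio: Δp_A/Δp_B = 4.12

Since Δp_min ∝ 1/Δx, the particle with smaller position uncertainty (A) has larger momentum uncertainty.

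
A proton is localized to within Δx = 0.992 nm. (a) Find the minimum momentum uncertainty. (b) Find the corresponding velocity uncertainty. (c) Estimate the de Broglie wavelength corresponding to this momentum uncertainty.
(a) Δp_min = 5.315 × 10^-26 kg·m/s
(b) Δv_min = 31.779 m/s
(c) λ_dB = 12.466 nm

Step-by-step:

(a) From the uncertainty principle:
Δp_min = ℏ/(2Δx) = (1.055e-34 J·s)/(2 × 9.920e-10 m) = 5.315e-26 kg·m/s

(b) The velocity uncertainty:
Δv = Δp/m = (5.315e-26 kg·m/s)/(1.673e-27 kg) = 3.178e+01 m/s = 31.779 m/s

(c) The de Broglie wavelength for this momentum:
λ = h/p = (6.626e-34 J·s)/(5.315e-26 kg·m/s) = 1.247e-08 m = 12.466 nm

Note: The de Broglie wavelength is comparable to the localization size, as expected from wave-particle duality.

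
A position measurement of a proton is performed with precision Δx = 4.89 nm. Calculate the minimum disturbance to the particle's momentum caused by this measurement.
1.078 × 10^-26 kg·m/s

The uncertainty principle implies that measuring position disturbs momentum:
ΔxΔp ≥ ℏ/2

When we measure position with precision Δx, we necessarily introduce a momentum uncertainty:
Δp ≥ ℏ/(2Δx)
Δp_min = (1.055e-34 J·s) / (2 × 4.890e-09 m)
Δp_min = 1.078e-26 kg·m/s

The more precisely we measure position, the greater the momentum disturbance.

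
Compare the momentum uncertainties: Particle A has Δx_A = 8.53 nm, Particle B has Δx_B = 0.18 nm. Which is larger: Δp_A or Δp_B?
Particle B has the larger minimum momentum uncertainty, by a factor of 47.39.

For each particle, the minimum momentum uncertainty is Δp_min = ℏ/(2Δx):

Particle A: Δp_A = ℏ/(2×8.530e-09 m) = 6.182e-27 kg·m/s
Particle B: Δp_B = ℏ/(2×1.800e-10 m) = 2.929e-25 kg·m/s

Ratio: Δp_B/Δp_A = 47.39

Since Δp_min ∝ 1/Δx, the particle with smaller position uncertainty (B) has larger momentum uncertainty.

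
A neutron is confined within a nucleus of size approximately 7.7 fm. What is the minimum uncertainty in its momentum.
6.848 × 10^-21 kg·m/s

Using the Heisenberg uncertainty principle:
ΔxΔp ≥ ℏ/2

With Δx ≈ L = 7.700e-15 m (the confinement size):
Δp_min = ℏ/(2Δx)
Δp_min = (1.055e-34 J·s) / (2 × 7.700e-15 m)
Δp_min = 6.848e-21 kg·m/s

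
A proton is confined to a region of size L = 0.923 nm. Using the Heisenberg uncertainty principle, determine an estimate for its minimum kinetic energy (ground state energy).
6.089 μeV

Using the uncertainty principle to estimate ground state energy:

1. The position uncertainty is approximately the confinement size:
   Δx ≈ L = 9.230e-10 m

2. From ΔxΔp ≥ ℏ/2, the minimum momentum uncertainty is:
   Δp ≈ ℏ/(2L) = 5.713e-26 kg·m/s

3. The kinetic energy is approximately:
   KE ≈ (Δp)²/(2m) = (5.713e-26)²/(2 × 1.673e-27 kg)
   KE ≈ 9.756e-25 J = 6.089 μeV

This is an order-of-magnitude estimate of the ground state energy.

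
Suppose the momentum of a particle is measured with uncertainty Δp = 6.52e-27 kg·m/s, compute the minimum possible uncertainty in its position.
8.087 nm

Using the Heisenberg uncertainty principle:
ΔxΔp ≥ ℏ/2

The minimum uncertainty in position is:
Δx_min = ℏ/(2Δp)
Δx_min = (1.055e-34 J·s) / (2 × 6.520e-27 kg·m/s)
Δx_min = 8.087e-09 m = 8.087 nm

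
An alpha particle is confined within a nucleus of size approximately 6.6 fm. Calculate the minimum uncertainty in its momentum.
7.989 × 10^-21 kg·m/s

Using the Heisenberg uncertainty principle:
ΔxΔp ≥ ℏ/2

With Δx ≈ L = 6.600e-15 m (the confinement size):
Δp_min = ℏ/(2Δx)
Δp_min = (1.055e-34 J·s) / (2 × 6.600e-15 m)
Δp_min = 7.989e-21 kg·m/s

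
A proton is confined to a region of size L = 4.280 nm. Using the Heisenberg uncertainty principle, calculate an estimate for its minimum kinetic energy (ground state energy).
283.183 neV

Using the uncertainty principle to estimate ground state energy:

1. The position uncertainty is approximately the confinement size:
   Δx ≈ L = 4.280e-09 m

2. From ΔxΔp ≥ ℏ/2, the minimum momentum uncertainty is:
   Δp ≈ ℏ/(2L) = 1.232e-26 kg·m/s

3. The kinetic energy is approximately:
   KE ≈ (Δp)²/(2m) = (1.232e-26)²/(2 × 1.673e-27 kg)
   KE ≈ 4.537e-26 J = 283.183 neV

This is an order-of-magnitude estimate of the ground state energy.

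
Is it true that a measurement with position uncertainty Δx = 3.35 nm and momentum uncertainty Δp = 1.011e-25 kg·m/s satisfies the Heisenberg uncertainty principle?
Yes, it satisfies the uncertainty principle.

Calculate the product ΔxΔp:
ΔxΔp = (3.350e-09 m) × (1.011e-25 kg·m/s)
ΔxΔp = 3.387e-34 J·s

Compare to the minimum allowed value ℏ/2:
ℏ/2 = 5.273e-35 J·s

Since ΔxΔp = 3.387e-34 J·s ≥ 5.273e-35 J·s = ℏ/2,
the measurement satisfies the uncertainty principle.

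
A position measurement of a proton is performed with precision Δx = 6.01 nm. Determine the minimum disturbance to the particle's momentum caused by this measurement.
8.773 × 10^-27 kg·m/s

The uncertainty principle implies that measuring position disturbs momentum:
ΔxΔp ≥ ℏ/2

When we measure position with precision Δx, we necessarily introduce a momentum uncertainty:
Δp ≥ ℏ/(2Δx)
Δp_min = (1.055e-34 J·s) / (2 × 6.010e-09 m)
Δp_min = 8.773e-27 kg·m/s

The more precisely we measure position, the greater the momentum disturbance.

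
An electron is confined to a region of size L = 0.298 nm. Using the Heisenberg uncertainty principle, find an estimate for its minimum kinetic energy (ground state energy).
107.258 meV

Using the uncertainty principle to estimate ground state energy:

1. The position uncertainty is approximately the confinement size:
   Δx ≈ L = 2.980e-10 m

2. From ΔxΔp ≥ ℏ/2, the minimum momentum uncertainty is:
   Δp ≈ ℏ/(2L) = 1.769e-25 kg·m/s

3. The kinetic energy is approximately:
   KE ≈ (Δp)²/(2m) = (1.769e-25)²/(2 × 9.109e-31 kg)
   KE ≈ 1.718e-20 J = 107.258 meV

This is an order-of-magnitude estimate of the ground state energy.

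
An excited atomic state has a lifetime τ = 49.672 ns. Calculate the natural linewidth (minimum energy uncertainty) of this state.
6.626 neV

Using the energy-time uncertainty principle:
ΔEΔt ≥ ℏ/2

The lifetime τ represents the time uncertainty Δt.
The natural linewidth (minimum energy uncertainty) is:

ΔE = ℏ/(2τ)
ΔE = (1.055e-34 J·s) / (2 × 4.967e-08 s)
ΔE = 1.062e-27 J = 6.626 neV

This natural linewidth limits the precision of spectroscopic measurements.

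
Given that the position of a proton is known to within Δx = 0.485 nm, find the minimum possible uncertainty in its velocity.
64.999 m/s

Using the Heisenberg uncertainty principle and Δp = mΔv:
ΔxΔp ≥ ℏ/2
Δx(mΔv) ≥ ℏ/2

The minimum uncertainty in velocity is:
Δv_min = ℏ/(2mΔx)
Δv_min = (1.055e-34 J·s) / (2 × 1.673e-27 kg × 4.850e-10 m)
Δv_min = 6.500e+01 m/s = 64.999 m/s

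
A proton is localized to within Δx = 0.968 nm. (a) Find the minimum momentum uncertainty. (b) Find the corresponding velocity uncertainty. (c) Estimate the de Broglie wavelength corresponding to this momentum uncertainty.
(a) Δp_min = 5.447 × 10^-26 kg·m/s
(b) Δv_min = 32.567 m/s
(c) λ_dB = 12.164 nm

Step-by-step:

(a) From the uncertainty principle:
Δp_min = ℏ/(2Δx) = (1.055e-34 J·s)/(2 × 9.680e-10 m) = 5.447e-26 kg·m/s

(b) The velocity uncertainty:
Δv = Δp/m = (5.447e-26 kg·m/s)/(1.673e-27 kg) = 3.257e+01 m/s = 32.567 m/s

(c) The de Broglie wavelength for this momentum:
λ = h/p = (6.626e-34 J·s)/(5.447e-26 kg·m/s) = 1.216e-08 m = 12.164 nm

Note: The de Broglie wavelength is comparable to the localization size, as expected from wave-particle duality.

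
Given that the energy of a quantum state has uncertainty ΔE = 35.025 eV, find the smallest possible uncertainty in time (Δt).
9.396 as

Using the energy-time uncertainty principle:
ΔEΔt ≥ ℏ/2

The minimum uncertainty in time is:
Δt_min = ℏ/(2ΔE)
Δt_min = (1.055e-34 J·s) / (2 × 5.612e-18 J)
Δt_min = 9.396e-18 s = 9.396 as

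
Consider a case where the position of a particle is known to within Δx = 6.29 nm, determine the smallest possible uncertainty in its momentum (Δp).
8.383 × 10^-27 kg·m/s

Using the Heisenberg uncertainty principle:
ΔxΔp ≥ ℏ/2

The minimum uncertainty in momentum is:
Δp_min = ℏ/(2Δx)
Δp_min = (1.055e-34 J·s) / (2 × 6.290e-09 m)
Δp_min = 8.383e-27 kg·m/s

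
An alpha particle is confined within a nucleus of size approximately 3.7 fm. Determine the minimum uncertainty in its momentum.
1.425 × 10^-20 kg·m/s

Using the Heisenberg uncertainty principle:
ΔxΔp ≥ ℏ/2

With Δx ≈ L = 3.700e-15 m (the confinement size):
Δp_min = ℏ/(2Δx)
Δp_min = (1.055e-34 J·s) / (2 × 3.700e-15 m)
Δp_min = 1.425e-20 kg·m/s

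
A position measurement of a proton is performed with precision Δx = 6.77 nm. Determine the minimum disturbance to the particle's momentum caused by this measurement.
7.789 × 10^-27 kg·m/s

The uncertainty principle implies that measuring position disturbs momentum:
ΔxΔp ≥ ℏ/2

When we measure position with precision Δx, we necessarily introduce a momentum uncertainty:
Δp ≥ ℏ/(2Δx)
Δp_min = (1.055e-34 J·s) / (2 × 6.770e-09 m)
Δp_min = 7.789e-27 kg·m/s

The more precisely we measure position, the greater the momentum disturbance.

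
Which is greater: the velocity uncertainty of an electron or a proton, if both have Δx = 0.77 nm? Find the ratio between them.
The electron has the larger minimum velocity uncertainty, by a ratio of 1836.2.

For both particles, Δp_min = ℏ/(2Δx) = 6.848e-26 kg·m/s (same for both).

The velocity uncertainty is Δv = Δp/m:
- electron: Δv = 6.848e-26 / 9.109e-31 = 7.517e+04 m/s = 75.174 km/s
- proton: Δv = 6.848e-26 / 1.673e-27 = 4.094e+01 m/s = 40.941 m/s

Ratio: 7.517e+04 / 4.094e+01 = 1836.2

The lighter particle has larger velocity uncertainty because Δv ∝ 1/m.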